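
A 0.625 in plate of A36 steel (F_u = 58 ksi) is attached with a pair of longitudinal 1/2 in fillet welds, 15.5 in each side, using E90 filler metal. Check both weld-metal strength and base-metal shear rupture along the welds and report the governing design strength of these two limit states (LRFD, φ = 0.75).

φR_n ≈ 444 kips (weld metal governs)

E90XX → F_EXX = 90 ksi.
t_e = 0.707 × 0.5 = 0.3535 in; L = 31 in.
Weld metal: φR_n = 0.75 × 0.6 × 90 × 0.3535 × 31 = 443.8 kips.
Base metal (shear rupture): φR_n = 0.75 × 0.6 × 58 × 0.625 × 31 = 505.7 kips.
Governing: weld metal.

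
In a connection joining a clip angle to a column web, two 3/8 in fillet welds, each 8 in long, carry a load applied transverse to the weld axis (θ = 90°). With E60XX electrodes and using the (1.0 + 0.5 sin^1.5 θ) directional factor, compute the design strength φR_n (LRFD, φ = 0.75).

φR_n ≈ 172 kip

E60XX → F_EXX = 60 ksi.
t_e = 0.707 × 0.375 = 0.2651 in; A_we = 0.2651 × 16 = 4.242 in².
Directional factor: 1.0 + 0.5 sin^1.5(90°) = 1.5.
F_nw = 0.6 × 60 × 1.5 = 54 ksi.
φR_n = 0.75 × 54 × 4.242 = 171.8 kip.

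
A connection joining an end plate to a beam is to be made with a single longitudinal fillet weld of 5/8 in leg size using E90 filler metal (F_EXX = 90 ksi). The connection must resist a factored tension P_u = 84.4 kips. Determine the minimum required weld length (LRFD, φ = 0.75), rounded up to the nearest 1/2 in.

Throat t_e = 0.707 × 0.625 = 0.4419 in.
φr_n = 0.75 × 0.6 × 90 × 0.4419 = 17.9 kips/in.
L_req = P_u / φr_n = 84.4 / 17.9 = 4.716 in total.
Round up → use L = 5 in.

L = 5 in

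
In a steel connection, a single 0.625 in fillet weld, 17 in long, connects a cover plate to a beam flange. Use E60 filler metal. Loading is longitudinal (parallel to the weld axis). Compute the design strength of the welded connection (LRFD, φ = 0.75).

φR_n ≈ 203 kip

E60XX → F_EXX = 60 ksi.
Effective throat t_e = 0.707 × 0.625 = 0.4419 in.
Total length L = 17 in; A_we = 0.4419 × 17 = 7.512 in².
F_nw = 0.6 F_EXX = 0.6 × 60 = 36 ksi.
φR_n = 0.75 × 36 × 7.512 = 202.8 kip.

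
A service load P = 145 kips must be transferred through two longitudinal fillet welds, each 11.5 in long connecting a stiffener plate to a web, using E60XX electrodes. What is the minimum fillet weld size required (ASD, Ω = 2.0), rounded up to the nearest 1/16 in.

E60XX → F_EXX = 60 ksi.
Total weld length L = 23 in.
Required throat t_e = P × Ω / (0.6 F_EXX × L) = 145 × 2.0 / (0.6 × 60 × 23) = 0.3502 in.
Required leg w = t_e / 0.707 = 0.4954 in → use 1/2 in.

w = 1/2 in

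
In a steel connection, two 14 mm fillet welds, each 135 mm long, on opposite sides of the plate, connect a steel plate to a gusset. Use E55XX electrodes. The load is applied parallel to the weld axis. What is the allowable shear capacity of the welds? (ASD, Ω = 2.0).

E55XX → F_EXX = 550 MPa.
Effective throat t_e = 0.707 × 14 = 9.898 mm.
Total length L = 270 mm; A_we = 9.898 × 270 = 2672 mm².
F_nw = 0.6 F_EXX = 0.6 × 550 = 330 MPa.
R_n = 330 × 2672 × 10⁻³ = 881.9 kN; R_n/Ω = 881.9/2.0 = 441 kN.

R_n/Ω ≈ 441 kN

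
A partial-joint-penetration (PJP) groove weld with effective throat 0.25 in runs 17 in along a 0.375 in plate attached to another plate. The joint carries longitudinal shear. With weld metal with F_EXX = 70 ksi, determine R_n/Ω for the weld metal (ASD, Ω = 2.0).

R_n/Ω ≈ 89.2 kip

Effective throat (given) t_e = 0.25 in.
A_we = 0.25 × 17 = 4.25 in².
F_nw = 0.6 F_EXX = 42 ksi.
R_n/Ω = (42 × 4.25) / 2.0 = 89.25 kip.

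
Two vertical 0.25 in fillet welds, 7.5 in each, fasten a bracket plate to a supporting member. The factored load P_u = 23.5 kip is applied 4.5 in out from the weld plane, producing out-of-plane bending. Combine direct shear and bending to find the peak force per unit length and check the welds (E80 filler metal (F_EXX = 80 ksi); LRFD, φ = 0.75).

f_max ≈ 5.85 kip/in; adequate

L_w = 2 × 7.5 = 15 in; section modulus (unit throat) S = 2 × L²/6 = 18.75 in².
Direct shear f_v = P/L_w = 23.5/15 = 1.567 kip/in.
Moment M = P × e = 23.5 × 4.5 = 105.75 kip·in; bending f_b = M/S = 5.64 kip/in.
f_max = √(f_v² + f_b²) = √(1.567² + 5.64²) = 5.854 kip/in.
φr_n = 0.75 × 0.6 × 80 × (0.707 × 0.25) = 6.363 kip/in → adequate.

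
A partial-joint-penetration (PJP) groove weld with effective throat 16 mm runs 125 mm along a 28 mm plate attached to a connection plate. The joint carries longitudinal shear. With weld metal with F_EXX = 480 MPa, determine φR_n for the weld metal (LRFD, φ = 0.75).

Effective throat (given) t_e = 16 mm.
A_we = 16 × 125 = 2000 mm².
F_nw = 0.6 F_EXX = 288 MPa.
φR_n = 0.75 × 288 × 2000 × 10⁻³ = 432 kN.

φR_n ≈ 432 kN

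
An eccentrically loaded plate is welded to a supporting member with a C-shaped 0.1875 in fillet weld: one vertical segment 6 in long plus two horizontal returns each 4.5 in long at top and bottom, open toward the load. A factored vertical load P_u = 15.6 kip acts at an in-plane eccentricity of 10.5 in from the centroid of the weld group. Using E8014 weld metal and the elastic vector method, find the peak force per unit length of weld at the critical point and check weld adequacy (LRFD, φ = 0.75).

E80XX → F_EXX = 80 ksi.
Total weld length L_w = 15 in. Treat welds as unit-width lines.
Centroid: x̄ = 2×4.5×2.25 / 15 = 1.35 in from the vertical weld.
Polar moment about centroid: J = I_x + I_y = [6³/12 + 2×4.5×3²] + [6×1.35² + 2(4.5³/12 + 4.5×0.9²)] = 132.4 in³.
Direct shear f_v = P/L_w = 15.6 / 15 = 1.04 kip/in (vertical).
Torsion M = P·e = 15.6 × 10.5 = 163.8 kip·in.
Critical point at (x, y) = (3.15, 3) from centroid. f_tx = M·y/J = 3.711 kip/in; f_ty = M·x/J = 3.897 kip/in.
Resultant f_max = √[f_tx² + (f_v + f_ty)²] = √[3.711² + (1.04 + 3.897)²] = 6.176 kip/in.
Capacity per unit length: φr_n = 0.75 × 0.6 × 80 × (0.707 × 0.1875) = 4.772 kip/in.
6.176 > 4.772 → NOT adequate.

f_max ≈ 6.18 kip/in; NOT adequate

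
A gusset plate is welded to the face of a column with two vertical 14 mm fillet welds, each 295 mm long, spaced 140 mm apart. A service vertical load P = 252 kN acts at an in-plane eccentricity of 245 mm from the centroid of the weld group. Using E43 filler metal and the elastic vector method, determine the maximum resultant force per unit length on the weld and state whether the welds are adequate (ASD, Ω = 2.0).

f_max ≈ 1640 N/mm; NOT adequate

E43XX → F_EXX = 430 MPa.
Total weld length L_w = 590 mm. Treat welds as unit-width lines.
Polar moment about centroid: J = 2[d³/12 + d(b/2)²] = 2[295³/12 + 295×70²] = 7170000 mm³.
Direct shear f_v = P/L_w = 252×10³ / 590 = 427.1 N/mm (vertical).
Torsion M = P·e = 252×10³ × 245 = 61740000 N·mm.
Critical point at (x, y) = (70, 147.5) from centroid. f_tx = M·y/J = 1270 N/mm; f_ty = M·x/J = 602.8 N/mm.
Resultant f_max = √[f_tx² + (f_v + f_ty)²] = √[1270² + (427.1 + 602.8)²] = 1635 N/mm.
Capacity per unit length: r_n/Ω = (1/2.0) × 0.6 × 430 × (0.707 × 14) = 1277 N/mm.
1635 > 1277 → NOT adequate.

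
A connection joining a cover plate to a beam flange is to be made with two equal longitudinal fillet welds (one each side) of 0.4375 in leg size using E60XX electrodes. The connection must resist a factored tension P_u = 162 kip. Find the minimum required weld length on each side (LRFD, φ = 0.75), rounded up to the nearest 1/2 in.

E60XX → F_EXX = 60 ksi.
Throat t_e = 0.707 × 0.4375 = 0.3093 in.
φr_n = 0.75 × 0.6 × 60 × 0.3093 = 8.351 kip/in.
L_req = P_u / φr_n = 162 / 8.351 = 19.4 in total.
Per side: 19.4 / 2 = 9.699 in.
Round up → use L = 10 in on each side.

L = 10 in on each side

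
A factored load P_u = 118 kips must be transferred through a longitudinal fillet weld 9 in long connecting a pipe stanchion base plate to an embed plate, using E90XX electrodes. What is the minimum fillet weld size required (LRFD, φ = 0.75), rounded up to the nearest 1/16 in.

w = 1/2 in

E90XX → F_EXX = 90 ksi.
Total weld length L = 9 in.
Required throat t_e = P_u / (φ × 0.6 F_EXX × L) = 118 / (0.75 × 0.6 × 90 × 9) = 0.3237 in.
Required leg w = t_e / 0.707 = 0.4579 in → use 1/2 in.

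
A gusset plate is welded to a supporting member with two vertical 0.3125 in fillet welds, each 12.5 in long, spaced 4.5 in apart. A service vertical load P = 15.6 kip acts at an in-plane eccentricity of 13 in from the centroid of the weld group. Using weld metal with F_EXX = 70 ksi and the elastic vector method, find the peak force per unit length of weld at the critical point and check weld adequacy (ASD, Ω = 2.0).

f_max ≈ 3.24 kip/in; adequate

Total weld length L_w = 25 in. Treat welds as unit-width lines.
Polar moment about centroid: J = 2[d³/12 + d(b/2)²] = 2[12.5³/12 + 12.5×2.25²] = 452.1 in³.
Direct shear f_v = P/L_w = 15.6 / 25 = 0.624 kip/in (vertical).
Torsion M = P·e = 15.6 × 13 = 202.8 kip·in.
Critical point at (x, y) = (2.25, 6.25) from centroid. f_tx = M·y/J = 2.804 kip/in; f_ty = M·x/J = 1.009 kip/in.
Resultant f_max = √[f_tx² + (f_v + f_ty)²] = √[2.804² + (0.624 + 1.009)²] = 3.245 kip/in.
Capacity per unit length: r_n/Ω = (1/2.0) × 0.6 × 70 × (0.707 × 0.3125) = 4.64 kip/in.
3.245 ≤ 4.64 → adequate.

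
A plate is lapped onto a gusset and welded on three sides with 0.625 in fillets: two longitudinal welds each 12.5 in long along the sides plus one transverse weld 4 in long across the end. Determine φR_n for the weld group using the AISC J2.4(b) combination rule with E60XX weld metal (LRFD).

φR_n ≈ 346 kip

E60XX → F_EXX = 60 ksi.
t_e = 0.707 × 0.625 = 0.4419 in.
R_nwl = 0.6 × 60 × 0.4419 × 25 = 397.7 kip (longitudinal, 2 welds).
R_nwt = 0.6 × 60 × 0.4419 × 4 = 63.63 kip (transverse, base value).
(i) R_nwl + R_nwt = 461.3 kip; (ii) 0.85 R_nwl + 1.5 R_nwt = 433.5 kip.
R_n = max = 461.3 kip [governs: (i)]; φR_n = 346 kip.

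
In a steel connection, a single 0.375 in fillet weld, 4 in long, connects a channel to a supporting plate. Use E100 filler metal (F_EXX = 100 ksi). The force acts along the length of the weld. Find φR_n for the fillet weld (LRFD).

Effective throat t_e = 0.707 × 0.375 = 0.2651 in.
Total length L = 4 in; A_we = 0.2651 × 4 = 1.06 in².
F_nw = 0.6 F_EXX = 0.6 × 100 = 60 ksi.
φR_n = 0.75 × 60 × 1.06 = 47.72 kips.

φR_n ≈ 47.7 kips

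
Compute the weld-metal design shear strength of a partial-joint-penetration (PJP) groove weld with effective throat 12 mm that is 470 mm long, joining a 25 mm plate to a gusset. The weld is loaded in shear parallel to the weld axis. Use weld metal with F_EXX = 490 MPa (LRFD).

φR_n ≈ 1240 kN

Effective throat (given) t_e = 12 mm.
A_we = 12 × 470 = 5640 mm².
F_nw = 0.6 F_EXX = 294 MPa.
φR_n = 0.75 × 294 × 5640 × 10⁻³ = 1244 kN.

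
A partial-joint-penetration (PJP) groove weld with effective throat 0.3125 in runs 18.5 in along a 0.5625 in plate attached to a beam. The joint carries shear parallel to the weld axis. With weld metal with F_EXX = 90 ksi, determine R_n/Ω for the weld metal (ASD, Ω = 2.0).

R_n/Ω ≈ 156 kips

Effective throat (given) t_e = 0.3125 in.
A_we = 0.3125 × 18.5 = 5.781 in².
F_nw = 0.6 F_EXX = 54 ksi.
R_n/Ω = (54 × 5.781) / 2.0 = 156.1 kips.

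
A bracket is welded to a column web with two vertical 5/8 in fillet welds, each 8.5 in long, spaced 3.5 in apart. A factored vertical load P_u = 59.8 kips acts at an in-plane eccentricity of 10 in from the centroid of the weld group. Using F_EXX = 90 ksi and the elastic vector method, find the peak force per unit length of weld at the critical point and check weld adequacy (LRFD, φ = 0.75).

Total weld length L_w = 17 in. Treat welds as unit-width lines.
Polar moment about centroid: J = 2[d³/12 + d(b/2)²] = 2[8.5³/12 + 8.5×1.75²] = 154.4 in³.
Direct shear f_v = P/L_w = 59.8 / 17 = 3.518 kip/in (vertical).
Torsion M = P·e = 59.8 × 10 = 598 kip·in.
Critical point at (x, y) = (1.75, 4.25) from centroid. f_tx = M·y/J = 16.46 kip/in; f_ty = M·x/J = 6.777 kip/in.
Resultant f_max = √[f_tx² + (f_v + f_ty)²] = √[16.46² + (3.518 + 6.777)²] = 19.41 kip/in.
Capacity per unit length: φr_n = 0.75 × 0.6 × 90 × (0.707 × 0.625) = 17.9 kip/in.
19.41 > 17.9 → NOT adequate.

f_max ≈ 19.4 kip/in; NOT adequate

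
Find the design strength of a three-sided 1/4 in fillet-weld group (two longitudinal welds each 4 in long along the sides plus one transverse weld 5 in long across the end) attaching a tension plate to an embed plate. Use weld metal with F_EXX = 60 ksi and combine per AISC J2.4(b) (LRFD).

φR_n ≈ 68.2 kips

t_e = 0.707 × 0.25 = 0.1767 in.
R_nwl = 0.6 × 60 × 0.1767 × 8 = 50.9 kips (longitudinal, 2 welds).
R_nwt = 0.6 × 60 × 0.1767 × 5 = 31.81 kips (transverse, base value).
(i) R_nwl + R_nwt = 82.72 kips; (ii) 0.85 R_nwl + 1.5 R_nwt = 90.99 kips.
R_n = max = 90.99 kips [governs: (ii)]; φR_n = 68.24 kips.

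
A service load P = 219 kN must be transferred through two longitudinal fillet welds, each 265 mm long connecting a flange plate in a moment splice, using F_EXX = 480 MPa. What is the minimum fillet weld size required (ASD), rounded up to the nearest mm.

w = 5 mm

Total weld length L = 530 mm.
Required throat t_e = P × Ω / (0.6 F_EXX × L) = 219 × 2.0 / (0.6 × 480 × 530 × 10⁻³) = 2.869 mm.
Required leg w = t_e / 0.707 = 4.059 mm → use 5 mm.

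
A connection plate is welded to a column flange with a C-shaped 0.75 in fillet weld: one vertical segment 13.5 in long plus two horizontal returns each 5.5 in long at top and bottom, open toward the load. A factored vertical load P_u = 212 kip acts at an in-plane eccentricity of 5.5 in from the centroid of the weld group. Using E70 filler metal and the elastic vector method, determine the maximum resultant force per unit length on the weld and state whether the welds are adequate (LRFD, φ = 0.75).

E70XX → F_EXX = 70 ksi.
Total weld length L_w = 24.5 in. Treat welds as unit-width lines.
Centroid: x̄ = 2×5.5×2.75 / 24.5 = 1.235 in from the vertical weld.
Polar moment about centroid: J = I_x + I_y = [13.5³/12 + 2×5.5×6.75²] + [13.5×1.235² + 2(5.5³/12 + 5.5×1.515²)] = 779.8 in³.
Direct shear f_v = P/L_w = 212 / 24.5 = 8.653 kip/in (vertical).
Torsion M = P·e = 212 × 5.5 = 1166 kip·in.
Critical point at (x, y) = (4.265, 6.75) from centroid. f_tx = M·y/J = 10.09 kip/in; f_ty = M·x/J = 6.378 kip/in.
Resultant f_max = √[f_tx² + (f_v + f_ty)²] = √[10.09² + (8.653 + 6.378)²] = 18.11 kip/in.
Capacity per unit length: φr_n = 0.75 × 0.6 × 70 × (0.707 × 0.75) = 16.7 kip/in.
18.11 > 16.7 → NOT adequate.

f_max ≈ 18.1 kip/in; NOT adequate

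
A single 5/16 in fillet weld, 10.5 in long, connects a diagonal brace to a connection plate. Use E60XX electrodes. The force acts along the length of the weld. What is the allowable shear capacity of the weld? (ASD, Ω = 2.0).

R_n/Ω ≈ 41.8 kips

E60XX → F_EXX = 60 ksi.
Effective throat t_e = 0.707 × 0.3125 = 0.2209 in.
Total length L = 10.5 in; A_we = 0.2209 × 10.5 = 2.32 in².
F_nw = 0.6 F_EXX = 0.6 × 60 = 36 ksi.
R_n = 36 × 2.32 = 83.51 kips; R_n/Ω = 83.51/2.0 = 41.76 kips.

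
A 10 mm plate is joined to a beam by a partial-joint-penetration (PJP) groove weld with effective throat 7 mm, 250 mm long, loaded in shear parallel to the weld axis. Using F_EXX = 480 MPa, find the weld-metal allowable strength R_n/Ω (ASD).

R_n/Ω ≈ 252 kN

Effective throat (given) t_e = 7 mm.
A_we = 7 × 250 = 1750 mm².
F_nw = 0.6 F_EXX = 288 MPa.
R_n/Ω = (288 × 1750) / 2.0 × 10⁻³ = 252 kN.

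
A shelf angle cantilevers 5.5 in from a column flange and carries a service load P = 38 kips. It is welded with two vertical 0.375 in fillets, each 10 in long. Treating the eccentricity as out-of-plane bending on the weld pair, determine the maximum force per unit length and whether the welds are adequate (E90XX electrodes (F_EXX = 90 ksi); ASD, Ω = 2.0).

f_max ≈ 6.55 kip/in; adequate

L_w = 2 × 10 = 20 in; section modulus (unit throat) S = 2 × L²/6 = 33.33 in².
Direct shear f_v = P/L_w = 38/20 = 1.9 kip/in.
Moment M = P × e = 38 × 5.5 = 209 kip·in; bending f_b = M/S = 6.27 kip/in.
f_max = √(f_v² + f_b²) = √(1.9² + 6.27²) = 6.552 kip/in.
r_n/Ω = (1/2.0) × 0.6 × 90 × (0.707 × 0.375) = 7.158 kip/in → adequate.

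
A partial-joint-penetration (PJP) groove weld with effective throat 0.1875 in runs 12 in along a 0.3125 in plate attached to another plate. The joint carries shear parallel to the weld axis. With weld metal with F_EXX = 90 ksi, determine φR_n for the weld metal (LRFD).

φR_n ≈ 91.1 kips

Effective throat (given) t_e = 0.1875 in.
A_we = 0.1875 × 12 = 2.25 in².
F_nw = 0.6 F_EXX = 54 ksi.
φR_n = 0.75 × 54 × 2.25 = 91.12 kips.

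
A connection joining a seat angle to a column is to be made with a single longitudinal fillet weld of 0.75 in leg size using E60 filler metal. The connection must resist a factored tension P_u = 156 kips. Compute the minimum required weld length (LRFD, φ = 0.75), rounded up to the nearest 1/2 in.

L = 11 in

E60XX → F_EXX = 60 ksi.
Throat t_e = 0.707 × 0.75 = 0.5302 in.
φr_n = 0.75 × 0.6 × 60 × 0.5302 = 14.32 kips/in.
L_req = P_u / φr_n = 156 / 14.32 = 10.9 in total.
Round up → use L = 11 in.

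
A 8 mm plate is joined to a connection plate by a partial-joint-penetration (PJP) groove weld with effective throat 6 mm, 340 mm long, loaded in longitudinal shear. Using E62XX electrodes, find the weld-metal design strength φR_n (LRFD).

φR_n ≈ 569 kN

E62XX → F_EXX = 620 MPa.
Effective throat (given) t_e = 6 mm.
A_we = 6 × 340 = 2040 mm².
F_nw = 0.6 F_EXX = 372 MPa.
φR_n = 0.75 × 372 × 2040 × 10⁻³ = 569.2 kN.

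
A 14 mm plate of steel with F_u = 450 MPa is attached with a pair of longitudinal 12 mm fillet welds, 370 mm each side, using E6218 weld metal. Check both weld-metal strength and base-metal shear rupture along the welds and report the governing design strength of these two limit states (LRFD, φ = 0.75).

φR_n ≈ 1750 kN (weld metal governs)

E62XX → F_EXX = 620 MPa.
t_e = 0.707 × 12 = 8.484 mm; L = 740 mm.
Weld metal: φR_n = 0.75 × 0.6 × 620 × 8.484 × 740 × 10⁻³ = 1752 kN.
Base metal (shear rupture): φR_n = 0.75 × 0.6 × 450 × 14 × 740 × 10⁻³ = 2098 kN.
Governing: weld metal.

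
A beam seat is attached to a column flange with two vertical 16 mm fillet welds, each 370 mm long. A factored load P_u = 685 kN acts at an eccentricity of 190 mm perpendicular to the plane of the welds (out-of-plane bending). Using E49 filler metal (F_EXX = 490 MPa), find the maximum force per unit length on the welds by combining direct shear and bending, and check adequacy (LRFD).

f_max ≈ 3000 N/mm; NOT adequate

L_w = 2 × 370 = 740 mm; section modulus (unit throat) S = 2 × L²/6 = 45630 mm².
Direct shear f_v = P/L_w = 685×10³/740 = 925.7 N/mm.
Moment M = P × e = 685×10³ × 190 = 130150000 N·mm; bending f_b = M/S = 2852 N/mm.
f_max = √(f_v² + f_b²) = √(925.7² + 2852²) = 2999 N/mm.
φr_n = 0.75 × 0.6 × 490 × (0.707 × 16) = 2494 N/mm → NOT adequate.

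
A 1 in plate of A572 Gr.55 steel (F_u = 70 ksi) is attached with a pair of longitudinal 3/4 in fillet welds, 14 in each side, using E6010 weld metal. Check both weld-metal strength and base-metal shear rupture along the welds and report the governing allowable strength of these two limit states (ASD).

E60XX → F_EXX = 60 ksi.
t_e = 0.707 × 0.75 = 0.5302 in; L = 28 in.
Weld metal: R_n/Ω = (1/2.0) × 0.6 × 60 × 0.5302 × 28 = 267.2 kips.
Base metal (shear rupture): R_n/Ω = (1/2.0) × 0.6 × 70 × 1 × 28 = 588 kips.
Governing: weld metal.

R_n/Ω ≈ 267 kips (weld metal governs)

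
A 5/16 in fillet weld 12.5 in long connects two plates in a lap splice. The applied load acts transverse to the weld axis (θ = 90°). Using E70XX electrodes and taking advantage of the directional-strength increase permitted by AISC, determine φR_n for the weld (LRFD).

E70XX → F_EXX = 70 ksi.
t_e = 0.707 × 0.3125 = 0.2209 in; A_we = 0.2209 × 12.5 = 2.762 in².
Directional factor: 1.0 + 0.5 sin^1.5(90°) = 1.5.
F_nw = 0.6 × 70 × 1.5 = 63 ksi.
φR_n = 0.75 × 63 × 2.762 = 130.5 kip.

φR_n ≈ 130 kip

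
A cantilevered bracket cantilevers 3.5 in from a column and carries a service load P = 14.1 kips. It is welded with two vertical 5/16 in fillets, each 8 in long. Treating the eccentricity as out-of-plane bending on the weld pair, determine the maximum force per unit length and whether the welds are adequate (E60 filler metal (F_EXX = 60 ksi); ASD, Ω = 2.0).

f_max ≈ 2.48 kip/in; adequate

L_w = 2 × 8 = 16 in; section modulus (unit throat) S = 2 × L²/6 = 21.33 in².
Direct shear f_v = P/L_w = 14.1/16 = 0.8812 kip/in.
Moment M = P × e = 14.1 × 3.5 = 49.35 kip·in; bending f_b = M/S = 2.313 kip/in.
f_max = √(f_v² + f_b²) = √(0.8812² + 2.313²) = 2.475 kip/in.
r_n/Ω = (1/2.0) × 0.6 × 60 × (0.707 × 0.3125) = 3.977 kip/in → adequate.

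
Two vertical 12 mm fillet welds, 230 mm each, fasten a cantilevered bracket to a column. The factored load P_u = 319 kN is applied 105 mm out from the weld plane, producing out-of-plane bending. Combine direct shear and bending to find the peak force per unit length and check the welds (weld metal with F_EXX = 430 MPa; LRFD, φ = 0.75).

f_max ≈ 2020 N/mm; NOT adequate

L_w = 2 × 230 = 460 mm; section modulus (unit throat) S = 2 × L²/6 = 17630 mm².
Direct shear f_v = P/L_w = 319×10³/460 = 693.5 N/mm.
Moment M = P × e = 319×10³ × 105 = 33495000 N·mm; bending f_b = M/S = 1900 N/mm.
f_max = √(f_v² + f_b²) = √(693.5² + 1900²) = 2022 N/mm.
φr_n = 0.75 × 0.6 × 430 × (0.707 × 12) = 1642 N/mm → NOT adequate.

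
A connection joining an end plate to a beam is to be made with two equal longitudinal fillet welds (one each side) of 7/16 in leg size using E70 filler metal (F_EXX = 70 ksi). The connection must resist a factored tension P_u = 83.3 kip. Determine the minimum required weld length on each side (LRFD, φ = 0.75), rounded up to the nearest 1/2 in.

L = 4.5 in on each side

Throat t_e = 0.707 × 0.4375 = 0.3093 in.
φr_n = 0.75 × 0.6 × 70 × 0.3093 = 9.743 kip/in.
L_req = P_u / φr_n = 83.3 / 9.743 = 8.549 in total.
Per side: 8.549 / 2 = 4.275 in.
Round up → use L = 4.5 in on each side.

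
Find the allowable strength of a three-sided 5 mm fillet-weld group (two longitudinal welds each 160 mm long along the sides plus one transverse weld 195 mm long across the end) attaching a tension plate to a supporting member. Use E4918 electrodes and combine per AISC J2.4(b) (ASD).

R_n/Ω ≈ 293 kN

E49XX → F_EXX = 490 MPa.
t_e = 0.707 × 5 = 3.535 mm.
R_nwl = 0.6 × 490 × 3.535 × 320 × 10⁻³ = 332.6 kN (longitudinal, 2 welds).
R_nwt = 0.6 × 490 × 3.535 × 195 × 10⁻³ = 202.7 kN (transverse, base value).
(i) R_nwl + R_nwt = 535.2 kN; (ii) 0.85 R_nwl + 1.5 R_nwt = 586.7 kN.
R_n = max = 586.7 kN [governs: (ii)]; R_n/Ω = 293.3 kN.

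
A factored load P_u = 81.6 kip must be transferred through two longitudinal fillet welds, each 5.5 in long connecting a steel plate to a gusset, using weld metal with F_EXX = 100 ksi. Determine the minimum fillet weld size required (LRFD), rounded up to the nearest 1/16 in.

w = 1/4 in

Total weld length L = 11 in.
Required throat t_e = P_u / (φ × 0.6 F_EXX × L) = 81.6 / (0.75 × 0.6 × 100 × 11) = 0.1648 in.
Required leg w = t_e / 0.707 = 0.2332 in → use 1/4 in.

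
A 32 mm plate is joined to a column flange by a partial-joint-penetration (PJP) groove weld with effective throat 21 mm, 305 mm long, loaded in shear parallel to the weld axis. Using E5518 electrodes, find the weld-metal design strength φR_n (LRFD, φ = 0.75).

φR_n ≈ 1590 kN

E55XX → F_EXX = 550 MPa.
Effective throat (given) t_e = 21 mm.
A_we = 21 × 305 = 6405 mm².
F_nw = 0.6 F_EXX = 330 MPa.
φR_n = 0.75 × 330 × 6405 × 10⁻³ = 1585 kN.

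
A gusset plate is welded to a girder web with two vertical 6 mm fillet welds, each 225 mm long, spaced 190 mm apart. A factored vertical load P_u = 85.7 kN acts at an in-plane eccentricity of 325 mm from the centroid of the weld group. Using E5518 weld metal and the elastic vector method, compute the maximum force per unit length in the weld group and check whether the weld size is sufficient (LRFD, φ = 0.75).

f_max ≈ 824 N/mm; adequate

E55XX → F_EXX = 550 MPa.
Total weld length L_w = 450 mm. Treat welds as unit-width lines.
Polar moment about centroid: J = 2[d³/12 + d(b/2)²] = 2[225³/12 + 225×95²] = 5960000 mm³.
Direct shear f_v = P/L_w = 85.7×10³ / 450 = 190.4 N/mm (vertical).
Torsion M = P·e = 85.7×10³ × 325 = 27852000 N·mm.
Critical point at (x, y) = (95, 112.5) from centroid. f_tx = M·y/J = 525.8 N/mm; f_ty = M·x/J = 444 N/mm.
Resultant f_max = √[f_tx² + (f_v + f_ty)²] = √[525.8² + (190.4 + 444)²] = 824 N/mm.
Capacity per unit length: φr_n = 0.75 × 0.6 × 550 × (0.707 × 6) = 1050 N/mm.
824 ≤ 1050 → adequate.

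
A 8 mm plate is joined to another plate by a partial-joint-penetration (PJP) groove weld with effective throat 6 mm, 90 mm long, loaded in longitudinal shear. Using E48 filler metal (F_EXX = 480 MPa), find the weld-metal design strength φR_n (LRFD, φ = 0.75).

φR_n ≈ 117 kN

Effective throat (given) t_e = 6 mm.
A_we = 6 × 90 = 540 mm².
F_nw = 0.6 F_EXX = 288 MPa.
φR_n = 0.75 × 288 × 540 × 10⁻³ = 116.6 kN.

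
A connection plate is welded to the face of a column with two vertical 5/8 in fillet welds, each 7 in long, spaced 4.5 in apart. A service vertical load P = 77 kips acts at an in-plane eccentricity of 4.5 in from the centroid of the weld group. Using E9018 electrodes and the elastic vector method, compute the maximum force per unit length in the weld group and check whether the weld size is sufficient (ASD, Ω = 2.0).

E90XX → F_EXX = 90 ksi.
Total weld length L_w = 14 in. Treat welds as unit-width lines.
Polar moment about centroid: J = 2[d³/12 + d(b/2)²] = 2[7³/12 + 7×2.25²] = 128 in³.
Direct shear f_v = P/L_w = 77 / 14 = 5.5 kip/in (vertical).
Torsion M = P·e = 77 × 4.5 = 346.5 kip·in.
Critical point at (x, y) = (2.25, 3.5) from centroid. f_tx = M·y/J = 9.472 kip/in; f_ty = M·x/J = 6.089 kip/in.
Resultant f_max = √[f_tx² + (f_v + f_ty)²] = √[9.472² + (5.5 + 6.089)²] = 14.97 kip/in.
Capacity per unit length: r_n/Ω = (1/2.0) × 0.6 × 90 × (0.707 × 0.625) = 11.93 kip/in.
14.97 > 11.93 → NOT adequate.

f_max ≈ 15 kip/in; NOT adequate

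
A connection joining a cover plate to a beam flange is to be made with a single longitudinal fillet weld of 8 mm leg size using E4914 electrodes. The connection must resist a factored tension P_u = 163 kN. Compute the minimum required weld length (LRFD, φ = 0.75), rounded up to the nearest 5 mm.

E49XX → F_EXX = 490 MPa.
Throat t_e = 0.707 × 8 = 5.656 mm.
φr_n = 0.75 × 0.6 × 490 × 5.656 × 10⁻³ = 1.247 kN/mm.
L_req = P_u / φr_n = 163 / 1.247 = 130.7 mm total.
Round up → use L = 135 mm.

L = 135 mm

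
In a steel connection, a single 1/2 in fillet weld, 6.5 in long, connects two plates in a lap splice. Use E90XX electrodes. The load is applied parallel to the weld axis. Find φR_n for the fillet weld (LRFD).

φR_n ≈ 93.1 kip

E90XX → F_EXX = 90 ksi.
Effective throat t_e = 0.707 × 0.5 = 0.3535 in.
Total length L = 6.5 in; A_we = 0.3535 × 6.5 = 2.298 in².
F_nw = 0.6 F_EXX = 0.6 × 90 = 54 ksi.
φR_n = 0.75 × 54 × 2.298 = 93.06 kip.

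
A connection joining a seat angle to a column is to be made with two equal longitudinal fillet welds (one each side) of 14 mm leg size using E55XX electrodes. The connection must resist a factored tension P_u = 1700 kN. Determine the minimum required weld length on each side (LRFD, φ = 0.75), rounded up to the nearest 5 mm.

L = 350 mm on each side

E55XX → F_EXX = 550 MPa.
Throat t_e = 0.707 × 14 = 9.898 mm.
φr_n = 0.75 × 0.6 × 550 × 9.898 × 10⁻³ = 2.45 kN/mm.
L_req = P_u / φr_n = 1700 / 2.45 = 693.9 mm total.
Per side: 693.9 / 2 = 347 mm.
Round up → use L = 350 mm on each side.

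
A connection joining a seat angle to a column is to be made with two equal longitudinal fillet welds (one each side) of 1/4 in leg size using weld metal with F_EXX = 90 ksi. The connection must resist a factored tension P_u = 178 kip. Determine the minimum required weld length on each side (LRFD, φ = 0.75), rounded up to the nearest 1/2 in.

L = 12.5 in on each side

Throat t_e = 0.707 × 0.25 = 0.1767 in.
φr_n = 0.75 × 0.6 × 90 × 0.1767 = 7.158 kip/in.
L_req = P_u / φr_n = 178 / 7.158 = 24.87 in total.
Per side: 24.87 / 2 = 12.43 in.
Round up → use L = 12.5 in on each side.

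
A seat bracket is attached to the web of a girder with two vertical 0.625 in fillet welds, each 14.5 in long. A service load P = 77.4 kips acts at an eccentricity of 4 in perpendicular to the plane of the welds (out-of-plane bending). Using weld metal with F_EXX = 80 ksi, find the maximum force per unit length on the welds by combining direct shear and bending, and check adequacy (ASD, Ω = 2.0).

f_max ≈ 5.16 kip/in; adequate

L_w = 2 × 14.5 = 29 in; section modulus (unit throat) S = 2 × L²/6 = 70.08 in².
Direct shear f_v = P/L_w = 77.4/29 = 2.669 kip/in.
Moment M = P × e = 77.4 × 4 = 309.6 kip·in; bending f_b = M/S = 4.418 kip/in.
f_max = √(f_v² + f_b²) = √(2.669² + 4.418²) = 5.161 kip/in.
r_n/Ω = (1/2.0) × 0.6 × 80 × (0.707 × 0.625) = 10.6 kip/in → adequate.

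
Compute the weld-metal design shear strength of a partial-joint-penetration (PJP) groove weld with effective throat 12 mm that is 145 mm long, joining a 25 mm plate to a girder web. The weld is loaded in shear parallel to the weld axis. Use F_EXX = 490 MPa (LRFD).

φR_n ≈ 384 kN

Effective throat (given) t_e = 12 mm.
A_we = 12 × 145 = 1740 mm².
F_nw = 0.6 F_EXX = 294 MPa.
φR_n = 0.75 × 294 × 1740 × 10⁻³ = 383.7 kN.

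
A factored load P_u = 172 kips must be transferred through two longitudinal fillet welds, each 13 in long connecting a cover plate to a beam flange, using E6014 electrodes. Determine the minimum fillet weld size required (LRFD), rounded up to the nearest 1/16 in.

w = 3/8 in

E60XX → F_EXX = 60 ksi.
Total weld length L = 26 in.
Required throat t_e = P_u / (φ × 0.6 F_EXX × L) = 172 / (0.75 × 0.6 × 60 × 26) = 0.245 in.
Required leg w = t_e / 0.707 = 0.3466 in → use 3/8 in.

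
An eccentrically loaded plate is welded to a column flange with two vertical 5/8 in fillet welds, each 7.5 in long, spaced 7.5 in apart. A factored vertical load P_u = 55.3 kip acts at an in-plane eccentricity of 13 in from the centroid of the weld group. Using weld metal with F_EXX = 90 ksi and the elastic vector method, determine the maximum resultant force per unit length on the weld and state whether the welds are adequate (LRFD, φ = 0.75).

Total weld length L_w = 15 in. Treat welds as unit-width lines.
Polar moment about centroid: J = 2[d³/12 + d(b/2)²] = 2[7.5³/12 + 7.5×3.75²] = 281.2 in³.
Direct shear f_v = P/L_w = 55.3 / 15 = 3.687 kip/in (vertical).
Torsion M = P·e = 55.3 × 13 = 718.9 kip·in.
Critical point at (x, y) = (3.75, 3.75) from centroid. f_tx = M·y/J = 9.585 kip/in; f_ty = M·x/J = 9.585 kip/in.
Resultant f_max = √[f_tx² + (f_v + f_ty)²] = √[9.585² + (3.687 + 9.585)²] = 16.37 kip/in.
Capacity per unit length: φr_n = 0.75 × 0.6 × 90 × (0.707 × 0.625) = 17.9 kip/in.
16.37 ≤ 17.9 → adequate.

f_max ≈ 16.4 kip/in; adequate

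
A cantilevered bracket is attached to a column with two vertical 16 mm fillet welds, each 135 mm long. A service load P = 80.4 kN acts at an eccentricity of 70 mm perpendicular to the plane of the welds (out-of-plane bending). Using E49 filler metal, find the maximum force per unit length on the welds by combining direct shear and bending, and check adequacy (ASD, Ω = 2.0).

f_max ≈ 973 N/mm; adequate

E49XX → F_EXX = 490 MPa.
L_w = 2 × 135 = 270 mm; section modulus (unit throat) S = 2 × L²/6 = 6075 mm².
Direct shear f_v = P/L_w = 80.4×10³/270 = 297.8 N/mm.
Moment M = P × e = 80.4×10³ × 70 = 5628000 N·mm; bending f_b = M/S = 926.4 N/mm.
f_max = √(f_v² + f_b²) = √(297.8² + 926.4²) = 973.1 N/mm.
r_n/Ω = (1/2.0) × 0.6 × 490 × (0.707 × 16) = 1663 N/mm → adequate.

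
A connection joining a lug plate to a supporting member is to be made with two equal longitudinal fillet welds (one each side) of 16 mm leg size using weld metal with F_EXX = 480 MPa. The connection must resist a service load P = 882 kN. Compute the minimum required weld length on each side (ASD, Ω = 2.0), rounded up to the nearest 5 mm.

Throat t_e = 0.707 × 16 = 11.31 mm.
r_n/Ω = (0.6 × 480 × 11.31) / 2.0 = 1629 N/mm = 1.629 kN/mm.
L_req = P / (r_n/Ω) = 882 / 1.629 = 541.5 mm total.
Per side: 541.5 / 2 = 270.7 mm.
Round up → use L = 275 mm on each side.

L = 275 mm on each side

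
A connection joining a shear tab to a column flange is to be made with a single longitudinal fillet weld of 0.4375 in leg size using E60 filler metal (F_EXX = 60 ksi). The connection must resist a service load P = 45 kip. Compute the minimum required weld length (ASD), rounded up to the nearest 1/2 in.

Throat t_e = 0.707 × 0.4375 = 0.3093 in.
r_n/Ω = (0.6 × 60 × 0.3093) / 2.0 = 5.568 kip/in.
L_req = P / (r_n/Ω) = 45 / 5.568 = 8.082 in total.
Round up → use L = 8.5 in.

L = 8.5 in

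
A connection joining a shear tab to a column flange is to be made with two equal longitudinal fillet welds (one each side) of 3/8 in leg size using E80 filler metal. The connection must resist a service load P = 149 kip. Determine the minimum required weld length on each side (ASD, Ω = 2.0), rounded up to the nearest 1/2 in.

L = 12 in on each side

E80XX → F_EXX = 80 ksi.
Throat t_e = 0.707 × 0.375 = 0.2651 in.
r_n/Ω = (0.6 × 80 × 0.2651) / 2.0 = 6.363 kip/in.
L_req = P / (r_n/Ω) = 149 / 6.363 = 23.42 in total.
Per side: 23.42 / 2 = 11.71 in.
Round up → use L = 12 in on each side.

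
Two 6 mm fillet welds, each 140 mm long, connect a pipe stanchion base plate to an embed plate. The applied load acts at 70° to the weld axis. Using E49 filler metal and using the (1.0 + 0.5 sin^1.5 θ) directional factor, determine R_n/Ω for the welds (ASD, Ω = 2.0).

R_n/Ω ≈ 254 kN

E49XX → F_EXX = 490 MPa.
t_e = 0.707 × 6 = 4.242 mm; A_we = 4.242 × 280 = 1188 mm².
Directional factor: 1.0 + 0.5 sin^1.5(70°) = 1.455.
F_nw = 0.6 × 490 × 1.455 = 427.9 MPa.
R_n/Ω = (427.9 × 1188) / 2.0 × 10⁻³ = 254.1 kN.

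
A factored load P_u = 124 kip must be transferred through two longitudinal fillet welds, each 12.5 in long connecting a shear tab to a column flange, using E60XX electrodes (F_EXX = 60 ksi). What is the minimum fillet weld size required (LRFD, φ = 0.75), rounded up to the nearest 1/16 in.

w = 5/16 in

Total weld length L = 25 in.
Required throat t_e = P_u / (φ × 0.6 F_EXX × L) = 124 / (0.75 × 0.6 × 60 × 25) = 0.1837 in.
Required leg w = t_e / 0.707 = 0.2598 in → use 5/16 in.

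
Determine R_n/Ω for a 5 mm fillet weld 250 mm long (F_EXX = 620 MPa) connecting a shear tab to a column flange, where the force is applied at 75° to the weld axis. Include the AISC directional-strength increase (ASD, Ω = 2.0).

t_e = 0.707 × 5 = 3.535 mm; A_we = 3.535 × 250 = 883.7 mm².
Directional factor: 1.0 + 0.5 sin^1.5(75°) = 1.475.
F_nw = 0.6 × 620 × 1.475 = 548.6 MPa.
R_n/Ω = (548.6 × 883.7) / 2.0 × 10⁻³ = 242.4 kN.

R_n/Ω ≈ 242 kN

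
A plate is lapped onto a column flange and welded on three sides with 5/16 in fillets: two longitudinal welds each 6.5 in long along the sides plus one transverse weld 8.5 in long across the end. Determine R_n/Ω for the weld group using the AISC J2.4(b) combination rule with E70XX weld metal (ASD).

E70XX → F_EXX = 70 ksi.
t_e = 0.707 × 0.3125 = 0.2209 in.
R_nwl = 0.6 × 70 × 0.2209 × 13 = 120.6 kip (longitudinal, 2 welds).
R_nwt = 0.6 × 70 × 0.2209 × 8.5 = 78.87 kip (transverse, base value).
(i) R_nwl + R_nwt = 199.5 kip; (ii) 0.85 R_nwl + 1.5 R_nwt = 220.8 kip.
R_n = max = 220.8 kip [governs: (ii)]; R_n/Ω = 110.4 kip.

R_n/Ω ≈ 110 kip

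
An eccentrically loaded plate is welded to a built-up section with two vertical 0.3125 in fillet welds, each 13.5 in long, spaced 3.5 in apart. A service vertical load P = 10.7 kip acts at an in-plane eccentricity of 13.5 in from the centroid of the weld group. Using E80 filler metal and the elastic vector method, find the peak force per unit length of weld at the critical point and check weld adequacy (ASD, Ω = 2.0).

f_max ≈ 2.18 kip/in; adequate

E80XX → F_EXX = 80 ksi.
Total weld length L_w = 27 in. Treat welds as unit-width lines.
Polar moment about centroid: J = 2[d³/12 + d(b/2)²] = 2[13.5³/12 + 13.5×1.75²] = 492.8 in³.
Direct shear f_v = P/L_w = 10.7 / 27 = 0.3963 kip/in (vertical).
Torsion M = P·e = 10.7 × 13.5 = 144.45 kip·in.
Critical point at (x, y) = (1.75, 6.75) from centroid. f_tx = M·y/J = 1.979 kip/in; f_ty = M·x/J = 0.513 kip/in.
Resultant f_max = √[f_tx² + (f_v + f_ty)²] = √[1.979² + (0.3963 + 0.513)²] = 2.178 kip/in.
Capacity per unit length: r_n/Ω = (1/2.0) × 0.6 × 80 × (0.707 × 0.3125) = 5.302 kip/in.
2.178 ≤ 5.302 → adequate.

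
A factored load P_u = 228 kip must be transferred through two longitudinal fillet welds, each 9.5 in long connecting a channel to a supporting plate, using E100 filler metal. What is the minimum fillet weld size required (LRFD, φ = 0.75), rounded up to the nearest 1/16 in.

E100XX → F_EXX = 100 ksi.
Total weld length L = 19 in.
Required throat t_e = P_u / (φ × 0.6 F_EXX × L) = 228 / (0.75 × 0.6 × 100 × 19) = 0.2667 in.
Required leg w = t_e / 0.707 = 0.3772 in → use 7/16 in.

w = 7/16 in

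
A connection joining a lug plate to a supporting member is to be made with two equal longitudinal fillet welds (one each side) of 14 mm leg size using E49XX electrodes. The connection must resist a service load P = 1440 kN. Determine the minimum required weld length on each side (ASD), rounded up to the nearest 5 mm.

E49XX → F_EXX = 490 MPa.
Throat t_e = 0.707 × 14 = 9.898 mm.
r_n/Ω = (0.6 × 490 × 9.898) / 2.0 = 1455 N/mm = 1.455 kN/mm.
L_req = P / (r_n/Ω) = 1440 / 1.455 = 989.7 mm total.
Per side: 989.7 / 2 = 494.8 mm.
Round up → use L = 495 mm on each side.

L = 495 mm on each side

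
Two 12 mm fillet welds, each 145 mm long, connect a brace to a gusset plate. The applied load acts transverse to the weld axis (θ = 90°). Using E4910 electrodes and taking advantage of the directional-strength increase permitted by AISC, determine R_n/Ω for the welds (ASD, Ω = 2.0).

R_n/Ω ≈ 543 kN

E49XX → F_EXX = 490 MPa.
t_e = 0.707 × 12 = 8.484 mm; A_we = 8.484 × 290 = 2460 mm².
Directional factor: 1.0 + 0.5 sin^1.5(90°) = 1.5.
F_nw = 0.6 × 490 × 1.5 = 441 MPa.
R_n/Ω = (441 × 2460) / 2.0 × 10⁻³ = 542.5 kN.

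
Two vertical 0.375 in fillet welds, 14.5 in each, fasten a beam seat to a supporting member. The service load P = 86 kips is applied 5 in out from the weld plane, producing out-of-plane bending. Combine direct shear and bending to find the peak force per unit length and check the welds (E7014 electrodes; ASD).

f_max ≈ 6.81 kip/in; NOT adequate

E70XX → F_EXX = 70 ksi.
L_w = 2 × 14.5 = 29 in; section modulus (unit throat) S = 2 × L²/6 = 70.08 in².
Direct shear f_v = P/L_w = 86/29 = 2.966 kip/in.
Moment M = P × e = 86 × 5 = 430 kip·in; bending f_b = M/S = 6.136 kip/in.
f_max = √(f_v² + f_b²) = √(2.966² + 6.136²) = 6.815 kip/in.
r_n/Ω = (1/2.0) × 0.6 × 70 × (0.707 × 0.375) = 5.568 kip/in → NOT adequate.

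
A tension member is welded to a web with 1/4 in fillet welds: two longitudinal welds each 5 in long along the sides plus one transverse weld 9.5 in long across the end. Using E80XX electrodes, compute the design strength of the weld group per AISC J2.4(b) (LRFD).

E80XX → F_EXX = 80 ksi.
t_e = 0.707 × 0.25 = 0.1767 in.
R_nwl = 0.6 × 80 × 0.1767 × 10 = 84.84 kips (longitudinal, 2 welds).
R_nwt = 0.6 × 80 × 0.1767 × 9.5 = 80.6 kips (transverse, base value).
(i) R_nwl + R_nwt = 165.4 kips; (ii) 0.85 R_nwl + 1.5 R_nwt = 193 kips.
R_n = max = 193 kips [governs: (ii)]; φR_n = 144.8 kips.

φR_n ≈ 145 kips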